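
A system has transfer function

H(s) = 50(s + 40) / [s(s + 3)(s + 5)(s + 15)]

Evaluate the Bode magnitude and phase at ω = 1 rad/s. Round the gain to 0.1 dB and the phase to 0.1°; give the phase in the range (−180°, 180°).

At s = jω = j1:
zero (s+40): 40 + j1 → |·| = √(40²+1²) = √1601 ≈ 40.012, ∠ = arctan(1/40) ≈ 1.43°
pole (s+3): 3 + j1 → |·| = √(3²+1²) = √10 ≈ 3.1623, ∠ = arctan(1/3) ≈ 18.43°
pole (s+5): 5 + j1 → |·| = √(5²+1²) = √26 ≈ 5.099, ∠ = arctan(1/5) ≈ 11.31°
pole (s+15): 15 + j1 → |·| = √(15²+1²) = √226 ≈ 15.033, ∠ = arctan(1/15) ≈ 3.81°
pole at origin: |s| = 1, ∠ = 90.00° (in denominator)
|H| = 50 · 40.012 / 242.4 ≈ 8.2533
Gain = 20 log₁₀(8.2533) ≈ 18.33 dB
∠H = 1.43° − 123.55° = -122.12°

18.3 dB, -122.1°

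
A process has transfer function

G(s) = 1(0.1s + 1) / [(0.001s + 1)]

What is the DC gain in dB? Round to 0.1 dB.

G(0) = 1 · 1 / 1 = 1
20 log₁₀(1) ≈ 0.00 dB

0.0 dB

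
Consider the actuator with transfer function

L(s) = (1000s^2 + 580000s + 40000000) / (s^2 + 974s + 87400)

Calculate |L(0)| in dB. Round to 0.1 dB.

53.2 dB

L(0) = 40000000 / 87400 ≈ 457.67
20 log₁₀(457.67) ≈ 53.21 dB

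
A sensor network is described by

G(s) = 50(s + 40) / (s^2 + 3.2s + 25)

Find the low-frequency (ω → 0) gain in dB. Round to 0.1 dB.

G(0) = 50·40 / 25 = 80
20 log₁₀(80) ≈ 38.06 dB

38.1 dB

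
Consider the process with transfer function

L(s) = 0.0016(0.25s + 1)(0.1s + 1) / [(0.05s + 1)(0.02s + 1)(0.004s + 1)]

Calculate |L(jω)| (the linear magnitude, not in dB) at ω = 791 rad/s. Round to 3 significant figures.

0.0120

At ω = 791 rad/s:
zero (1 + j791·0.25) = 1 + j197.75 → |·| ≈ 197.75, ∠ ≈ 89.71°
zero (1 + j791·0.1) = 1 + j79.1 → |·| ≈ 79.106, ∠ ≈ 89.28°
pole (1 + j791·0.05) = 1 + j39.55 → |·| ≈ 39.563, ∠ ≈ 88.55°
pole (1 + j791·0.02) = 1 + j15.82 → |·| ≈ 15.852, ∠ ≈ 86.38°
pole (1 + j791·0.004) = 1 + j3.164 → |·| ≈ 3.3183, ∠ ≈ 72.46°
|L| = 0.0016 · 197.75 · 79.106 / (39.563 · 15.852 · 3.3183) ≈ 0.012027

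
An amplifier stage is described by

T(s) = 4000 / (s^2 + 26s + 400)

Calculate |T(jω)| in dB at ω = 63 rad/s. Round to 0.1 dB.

0.2 dB

At s = jω = j63:
quadratic: (j63)² + 26·j63 + 400 = -3569 + j1638 → |·| ≈ 3926.9, ∠ ≈ 155.35°
|T| = 4000 / 3926.9 ≈ 1.0186
Gain = 20 log₁₀(1.0186) ≈ 0.16 dB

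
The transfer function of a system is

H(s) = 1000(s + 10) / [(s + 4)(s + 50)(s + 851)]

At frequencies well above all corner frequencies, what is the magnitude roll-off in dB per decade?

-40 dB/decade

Each pole contributes −20 dB/decade at high frequency; each zero contributes +20 dB/decade.
Net: 1 zero(s) − 3 pole(s) → -40 dB/decade.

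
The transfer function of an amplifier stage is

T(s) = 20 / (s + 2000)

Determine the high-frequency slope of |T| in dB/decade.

-20 dB/decade

Each pole contributes −20 dB/decade at high frequency; each zero contributes +20 dB/decade.
Net: 0 zero(s) − 1 pole(s) → -20 dB/decade.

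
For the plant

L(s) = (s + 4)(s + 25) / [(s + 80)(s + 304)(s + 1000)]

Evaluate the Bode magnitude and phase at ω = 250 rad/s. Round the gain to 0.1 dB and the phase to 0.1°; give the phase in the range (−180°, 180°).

At s = jω = j250:
zero (s+4): 4 + j250 → |·| = √(4²+250²) = √62516 ≈ 250.03, ∠ = arctan(250/4) ≈ 89.08°
zero (s+25): 25 + j250 → |·| = √(25²+250²) = √63125 ≈ 251.25, ∠ = arctan(250/25) ≈ 84.29°
pole (s+80): 80 + j250 → |·| = √(80²+250²) = √68900 ≈ 262.49, ∠ = arctan(250/80) ≈ 72.26°
pole (s+304): 304 + j250 → |·| = √(304²+250²) = √154916 ≈ 393.59, ∠ = arctan(250/304) ≈ 39.43°
pole (s+1000): 1000 + j250 → |·| = √(1000²+250²) = √1062500 ≈ 1030.8, ∠ = arctan(250/1000) ≈ 14.04°
|L| = 1 · 62820 / 1.065e+08 ≈ 0.00058986
Gain = 20 log₁₀(0.00058986) ≈ -64.59 dB
∠L = 173.37° − 125.73° = 47.64°

-64.6 dB, 47.6°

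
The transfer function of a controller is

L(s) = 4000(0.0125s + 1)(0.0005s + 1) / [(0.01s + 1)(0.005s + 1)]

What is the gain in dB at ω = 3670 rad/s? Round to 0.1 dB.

55.1 dB

At ω = 3670 rad/s:
zero (1 + j3670·0.0125) = 1 + j45.875 → |·| ≈ 45.886, ∠ ≈ 88.75°
zero (1 + j3670·0.0005) = 1 + j1.835 → |·| ≈ 2.0898, ∠ ≈ 61.41°
pole (1 + j3670·0.01) = 1 + j36.7 → |·| ≈ 36.714, ∠ ≈ 88.44°
pole (1 + j3670·0.005) = 1 + j18.35 → |·| ≈ 18.377, ∠ ≈ 86.88°
|L| = 4000 · 45.886 · 2.0898 / (36.714 · 18.377) ≈ 568.51
Gain = 20 log₁₀(568.51) ≈ 55.09 dB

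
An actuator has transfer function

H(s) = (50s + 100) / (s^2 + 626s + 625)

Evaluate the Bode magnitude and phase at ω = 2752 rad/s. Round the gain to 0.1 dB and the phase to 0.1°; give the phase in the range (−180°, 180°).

Substitute s = j2752:
Numerator: 50(j2752) + 100 = 100 + j137600
Denominator: (j2752)^2 + 626(j2752) + 625 = -7572879 + j1722752
|N| = √(100² + 137600²) ≈ 1.376e+05, ∠N ≈ 89.96°
|D| = √(7572879² + 1722752²) ≈ 7.7664e+06, ∠D ≈ 167.18°
|H| = 1.376e+05 / 7.7664e+06 ≈ 0.017717
Gain = 20 log₁₀(0.017717) ≈ -35.03 dB
∠H = 89.96° − 167.18° = -77.22°

-35.0 dB, -77.2°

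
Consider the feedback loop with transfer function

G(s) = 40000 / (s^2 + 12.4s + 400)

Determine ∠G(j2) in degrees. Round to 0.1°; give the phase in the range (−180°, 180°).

-3.6°

At s = jω = j2:
quadratic: (j2)² + 12.4·j2 + 400 = 396 + j24.8 → |·| ≈ 396.78, ∠ ≈ 3.58°
∠G = 0.00° − 3.58° = -3.58°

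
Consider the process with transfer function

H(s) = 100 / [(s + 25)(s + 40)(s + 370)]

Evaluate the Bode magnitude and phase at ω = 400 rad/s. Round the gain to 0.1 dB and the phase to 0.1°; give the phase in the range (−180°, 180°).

At s = jω = j400:
pole (s+25): 25 + j400 → |·| = √(25²+400²) = √160625 ≈ 400.78, ∠ = arctan(400/25) ≈ 86.42°
pole (s+40): 40 + j400 → |·| = √(40²+400²) = √161600 ≈ 402, ∠ = arctan(400/40) ≈ 84.29°
pole (s+370): 370 + j400 → |·| = √(370²+400²) = √296900 ≈ 544.89, ∠ = arctan(400/370) ≈ 47.23°
|H| = 100 / 8.7789e+07 ≈ 1.1391e-06
Gain = 20 log₁₀(1.1391e-06) ≈ -118.87 dB
∠H = 0.00° − 217.94° = -217.94° ≡ 142.06° (principal value)

-118.9 dB, 142.1°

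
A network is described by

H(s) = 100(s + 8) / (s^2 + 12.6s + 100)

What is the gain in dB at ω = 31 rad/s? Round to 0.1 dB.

At s = jω = j31:
zero (s+8): 8 + j31 → |·| = √(8²+31²) = √1025 ≈ 32.016, ∠ = arctan(31/8) ≈ 75.53°
quadratic: (j31)² + 12.6·j31 + 100 = -861 + j390.6 → |·| ≈ 945.46, ∠ ≈ 155.60°
|H| = 100 · 32.016 / 945.46 ≈ 3.3863
Gain = 20 log₁₀(3.3863) ≈ 10.59 dB

10.6 dB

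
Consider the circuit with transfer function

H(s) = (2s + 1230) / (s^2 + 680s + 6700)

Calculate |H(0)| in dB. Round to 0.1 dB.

H(0) = 1230 / 6700 ≈ 0.18358
20 log₁₀(0.18358) ≈ -14.72 dB

-14.7 dB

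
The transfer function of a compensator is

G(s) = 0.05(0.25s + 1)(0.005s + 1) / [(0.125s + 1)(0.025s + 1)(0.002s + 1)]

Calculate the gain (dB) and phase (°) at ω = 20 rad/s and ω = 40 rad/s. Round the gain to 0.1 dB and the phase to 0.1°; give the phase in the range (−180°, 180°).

At ω = 20 rad/s:
zero (1 + j20·0.25) = 1 + j5 → |·| ≈ 5.099, ∠ ≈ 78.69°
zero (1 + j20·0.005) = 1 + j0.1 → |·| ≈ 1.005, ∠ ≈ 5.71°
pole (1 + j20·0.125) = 1 + j2.5 → |·| ≈ 2.6926, ∠ ≈ 68.20°
pole (1 + j20·0.025) = 1 + j0.5 → |·| ≈ 1.118, ∠ ≈ 26.57°
pole (1 + j20·0.002) = 1 + j0.04 → |·| ≈ 1.0008, ∠ ≈ 2.29°
|G| = 0.05 · 5.099 · 1.005 / (2.6926 · 1.118 · 1.0008) ≈ 0.085047
Gain = 20 log₁₀(0.085047) ≈ -21.41 dB
∠G = (78.69° + 5.71°) − (68.20° + 26.57° + 2.29°) = -12.66°

At ω = 40 rad/s:
zero (1 + j40·0.25) = 1 + j10 → |·| ≈ 10.05, ∠ ≈ 84.29°
zero (1 + j40·0.005) = 1 + j0.2 → |·| ≈ 1.0198, ∠ ≈ 11.31°
pole (1 + j40·0.125) = 1 + j5 → |·| ≈ 5.099, ∠ ≈ 78.69°
pole (1 + j40·0.025) = 1 + j1 → |·| ≈ 1.4142, ∠ ≈ 45.00°
pole (1 + j40·0.002) = 1 + j0.08 → |·| ≈ 1.0032, ∠ ≈ 4.57°
|G| = 0.05 · 10.05 · 1.0198 / (5.099 · 1.4142 · 1.0032) ≈ 0.070838
Gain = 20 log₁₀(0.070838) ≈ -22.99 dB
∠G = (84.29° + 11.31°) − (78.69° + 45.00° + 4.57°) = -32.66°

ω = 20: -21.4 dB, -12.7°; ω = 40: -23.0 dB, -32.7°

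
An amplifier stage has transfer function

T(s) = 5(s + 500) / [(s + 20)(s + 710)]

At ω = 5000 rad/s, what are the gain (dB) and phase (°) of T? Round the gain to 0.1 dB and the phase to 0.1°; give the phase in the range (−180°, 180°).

-60.0 dB, -87.4°

At s = jω = j5000:
zero (s+500): 500 + j5000 → |·| = √(500²+5000²) = √25250000 ≈ 5024.9, ∠ = arctan(5000/500) ≈ 84.29°
pole (s+20): 20 + j5000 → |·| = √(20²+5000²) = √25000400 ≈ 5000, ∠ = arctan(5000/20) ≈ 89.77°
pole (s+710): 710 + j5000 → |·| = √(710²+5000²) = √25504100 ≈ 5050.2, ∠ = arctan(5000/710) ≈ 81.92°
|T| = 5 · 5024.9 / 2.5251e+07 ≈ 0.00099499
Gain = 20 log₁₀(0.00099499) ≈ -60.04 dB
∠T = 84.29° − 171.69° = -87.40°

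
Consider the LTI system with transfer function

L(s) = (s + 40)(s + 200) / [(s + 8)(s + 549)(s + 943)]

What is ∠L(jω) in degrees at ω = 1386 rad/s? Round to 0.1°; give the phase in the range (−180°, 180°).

-43.7°

At s = jω = j1386:
zero (s+40): 40 + j1386 → |·| = √(40²+1386²) = √1922596 ≈ 1386.6, ∠ = arctan(1386/40) ≈ 88.35°
zero (s+200): 200 + j1386 → |·| = √(200²+1386²) = √1960996 ≈ 1400.4, ∠ = arctan(1386/200) ≈ 81.79°
pole (s+8): 8 + j1386 → |·| = √(8²+1386²) = √1921060 ≈ 1386, ∠ = arctan(1386/8) ≈ 89.67°
pole (s+549): 549 + j1386 → |·| = √(549²+1386²) = √2222397 ≈ 1490.8, ∠ = arctan(1386/549) ≈ 68.39°
pole (s+943): 943 + j1386 → |·| = √(943²+1386²) = √2810245 ≈ 1676.4, ∠ = arctan(1386/943) ≈ 55.77°
∠L = 170.14° − 213.83° = -43.69°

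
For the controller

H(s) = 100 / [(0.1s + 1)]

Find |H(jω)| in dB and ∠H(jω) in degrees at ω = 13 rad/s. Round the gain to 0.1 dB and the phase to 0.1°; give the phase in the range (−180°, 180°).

35.7 dB, -52.4°

At ω = 13 rad/s:
pole (1 + j13·0.1) = 1 + j1.3 → |·| ≈ 1.6401, ∠ ≈ 52.43°
|H| = 100 · 1 / (1.6401) ≈ 60.972
Gain = 20 log₁₀(60.972) ≈ 35.70 dB
∠H = (0°) − (52.43°) = -52.43°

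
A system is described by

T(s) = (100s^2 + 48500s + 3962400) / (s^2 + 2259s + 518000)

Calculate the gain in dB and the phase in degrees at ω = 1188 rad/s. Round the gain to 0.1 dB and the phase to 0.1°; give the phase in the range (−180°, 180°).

Substitute s = j1188:
Numerator: 100(j1188)^2 + 48500(j1188) + 3962400 = -137172000 + j57618000
Denominator: (j1188)^2 + 2259(j1188) + 518000 = -893344 + j2683692
|N| = √(137172000² + 57618000²) ≈ 1.4878e+08, ∠N ≈ 157.22°
|D| = √(893344² + 2683692²) ≈ 2.8285e+06, ∠D ≈ 108.41°
|T| = 1.4878e+08 / 2.8285e+06 ≈ 52.6
Gain = 20 log₁₀(52.6) ≈ 34.42 dB
∠T = 157.22° − 108.41° = 48.81°

34.4 dB, 48.8°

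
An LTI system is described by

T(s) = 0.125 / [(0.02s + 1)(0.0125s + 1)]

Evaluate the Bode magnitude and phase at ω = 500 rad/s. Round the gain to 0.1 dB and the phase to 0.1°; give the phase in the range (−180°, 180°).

-54.1 dB, -165.2°

At ω = 500 rad/s:
pole (1 + j500·0.02) = 1 + j10 → |·| ≈ 10.05, ∠ ≈ 84.29°
pole (1 + j500·0.0125) = 1 + j6.25 → |·| ≈ 6.3295, ∠ ≈ 80.91°
|T| = 0.125 · 1 / (10.05 · 6.3295) ≈ 0.0019651
Gain = 20 log₁₀(0.0019651) ≈ -54.13 dB
∠T = (0°) − (84.29° + 80.91°) = -165.20°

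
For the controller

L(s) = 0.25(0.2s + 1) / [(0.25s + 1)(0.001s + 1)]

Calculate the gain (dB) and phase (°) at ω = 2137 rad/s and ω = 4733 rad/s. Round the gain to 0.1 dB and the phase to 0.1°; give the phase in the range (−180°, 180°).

At ω = 2137 rad/s:
zero (1 + j2137·0.2) = 1 + j427.4 → |·| ≈ 427.4, ∠ ≈ 89.87°
pole (1 + j2137·0.25) = 1 + j534.25 → |·| ≈ 534.25, ∠ ≈ 89.89°
pole (1 + j2137·0.001) = 1 + j2.137 → |·| ≈ 2.3594, ∠ ≈ 64.92°
|L| = 0.25 · 427.4 / (534.25 · 2.3594) ≈ 0.084767
Gain = 20 log₁₀(0.084767) ≈ -21.44 dB
∠L = (89.87°) − (89.89° + 64.92°) = -64.94°

At ω = 4733 rad/s:
zero (1 + j4733·0.2) = 1 + j946.6 → |·| ≈ 946.6, ∠ ≈ 89.94°
pole (1 + j4733·0.25) = 1 + j1183.25 → |·| ≈ 1183.3, ∠ ≈ 89.95°
pole (1 + j4733·0.001) = 1 + j4.733 → |·| ≈ 4.8375, ∠ ≈ 78.07°
|L| = 0.25 · 946.6 / (1183.3 · 4.8375) ≈ 0.041342
Gain = 20 log₁₀(0.041342) ≈ -27.67 dB
∠L = (89.94°) − (89.95° + 78.07°) = -78.08°

ω = 2137: -21.4 dB, -64.9°; ω = 4733: -27.7 dB, -78.1°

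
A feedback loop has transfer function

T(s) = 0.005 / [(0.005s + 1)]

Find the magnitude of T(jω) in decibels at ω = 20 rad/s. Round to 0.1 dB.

At ω = 20 rad/s:
pole (1 + j20·0.005) = 1 + j0.1 → |·| ≈ 1.005, ∠ ≈ 5.71°
|T| = 0.005 · 1 / (1.005) ≈ 0.0049751
Gain = 20 log₁₀(0.0049751) ≈ -46.06 dB

-46.1 dB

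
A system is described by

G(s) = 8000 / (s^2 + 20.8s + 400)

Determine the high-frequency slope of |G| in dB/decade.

Each pole contributes −20 dB/decade at high frequency; each zero contributes +20 dB/decade.
Net: 0 zero(s) − 2 pole(s) → -40 dB/decade.

-40 dB/decade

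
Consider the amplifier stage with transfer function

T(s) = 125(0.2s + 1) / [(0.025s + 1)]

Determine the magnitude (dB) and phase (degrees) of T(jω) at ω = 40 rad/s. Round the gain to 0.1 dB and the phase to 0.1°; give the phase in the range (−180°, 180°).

At ω = 40 rad/s:
zero (1 + j40·0.2) = 1 + j8 → |·| ≈ 8.0623, ∠ ≈ 82.87°
pole (1 + j40·0.025) = 1 + j1 → |·| ≈ 1.4142, ∠ ≈ 45.00°
|T| = 125 · 8.0623 / (1.4142) ≈ 712.62
Gain = 20 log₁₀(712.62) ≈ 57.06 dB
∠T = (82.87°) − (45.00°) = 37.87°

57.1 dB, 37.9°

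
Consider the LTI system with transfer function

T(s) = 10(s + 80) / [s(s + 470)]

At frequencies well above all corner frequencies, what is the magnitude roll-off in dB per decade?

-20 dB/decade

Each pole contributes −20 dB/decade at high frequency; each zero contributes +20 dB/decade.
Net: 1 zero(s) − 2 pole(s) → -20 dB/decade.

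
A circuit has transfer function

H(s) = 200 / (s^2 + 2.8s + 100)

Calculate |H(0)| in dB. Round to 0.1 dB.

6.0 dB

H(0) = 200 / 100 = 2
20 log₁₀(2) ≈ 6.02 dB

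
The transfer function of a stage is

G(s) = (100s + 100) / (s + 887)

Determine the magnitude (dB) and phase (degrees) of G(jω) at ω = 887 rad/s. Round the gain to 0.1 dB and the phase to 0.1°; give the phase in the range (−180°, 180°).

Substitute s = j887:
Numerator: 100(j887) + 100 = 100 + j88700
Denominator: (j887) + 887 = 887 + j887
|N| = √(100² + 88700²) ≈ 88700, ∠N ≈ 89.94°
|D| = √(887² + 887²) ≈ 1254.4, ∠D ≈ 45.00°
|G| = 88700 / 1254.4 ≈ 70.711
Gain = 20 log₁₀(70.711) ≈ 36.99 dB
∠G = 89.94° − 45.00° = 44.94°

37.0 dB, 44.9°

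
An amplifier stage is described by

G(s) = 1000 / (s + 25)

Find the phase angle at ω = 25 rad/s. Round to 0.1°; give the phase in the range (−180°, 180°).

At s = jω = j25:
pole (s+25): 25 + j25 → |·| = √(25²+25²) = √1250 ≈ 35.355, ∠ = arctan(25/25) ≈ 45.00°
∠G = 0.00° − 45.00° = -45.00°

-45.0°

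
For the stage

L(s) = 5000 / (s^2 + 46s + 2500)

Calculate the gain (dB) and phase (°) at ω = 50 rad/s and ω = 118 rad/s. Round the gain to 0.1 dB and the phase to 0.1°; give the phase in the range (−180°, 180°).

ω = 50: 6.7 dB, -90.0°; ω = 118: -8.1 dB, -154.6°

At s = jω = j50:
quadratic: (j50)² + 46·j50 + 2500 = 0 + j2300 → |·| ≈ 2300, ∠ ≈ 90.00°
|L| = 5000 / 2300 ≈ 2.1739
Gain = 20 log₁₀(2.1739) ≈ 6.74 dB
∠L = 0.00° − 90.00° = -90.00°

At s = jω = j118:
quadratic: (j118)² + 46·j118 + 2500 = -11424 + j5428 → |·| ≈ 12648, ∠ ≈ 154.59°
|L| = 5000 / 12648 ≈ 0.39532
Gain = 20 log₁₀(0.39532) ≈ -8.06 dB
∠L = 0.00° − 154.59° = -154.59°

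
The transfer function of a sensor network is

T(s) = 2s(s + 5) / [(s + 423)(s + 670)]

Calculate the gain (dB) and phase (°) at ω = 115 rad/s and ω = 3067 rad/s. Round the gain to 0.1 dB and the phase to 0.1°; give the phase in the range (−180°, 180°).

ω = 115: -21.0 dB, 152.6°; ω = 3067: 5.7 dB, 20.1°

At s = jω = j115:
zero (s+5): 5 + j115 → |·| = √(5²+115²) = √13250 ≈ 115.11, ∠ = arctan(115/5) ≈ 87.51°
zero at origin: s = j115 → |·| = 115, ∠ = 90.00°
pole (s+423): 423 + j115 → |·| = √(423²+115²) = √192154 ≈ 438.35, ∠ = arctan(115/423) ≈ 15.21°
pole (s+670): 670 + j115 → |·| = √(670²+115²) = √462125 ≈ 679.8, ∠ = arctan(115/670) ≈ 9.74°
|T| = 2 · 13238 / 2.9799e+05 ≈ 0.088849
Gain = 20 log₁₀(0.088849) ≈ -21.03 dB
∠T = 177.51° − 24.95° = 152.56°

At s = jω = j3067:
zero (s+5): 5 + j3067 → |·| = √(5²+3067²) = √9406514 ≈ 3067, ∠ = arctan(3067/5) ≈ 89.91°
zero at origin: s = j3067 → |·| = 3067, ∠ = 90.00°
pole (s+423): 423 + j3067 → |·| = √(423²+3067²) = √9585418 ≈ 3096, ∠ = arctan(3067/423) ≈ 82.15°
pole (s+670): 670 + j3067 → |·| = √(670²+3067²) = √9855389 ≈ 3139.3, ∠ = arctan(3067/670) ≈ 77.68°
|T| = 2 · 9.4065e+06 / 9.7193e+06 ≈ 1.9356
Gain = 20 log₁₀(1.9356) ≈ 5.74 dB
∠T = 179.91° − 159.83° = 20.08°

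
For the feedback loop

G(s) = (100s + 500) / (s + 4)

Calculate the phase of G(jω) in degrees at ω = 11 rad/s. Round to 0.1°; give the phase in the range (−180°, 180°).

Substitute s = j11:
Numerator: 100(j11) + 500 = 500 + j1100
Denominator: (j11) + 4 = 4 + j11
|N| = √(500² + 1100²) ≈ 1208.3, ∠N ≈ 65.56°
|D| = √(4² + 11²) ≈ 11.705, ∠D ≈ 70.02°
∠G = 65.56° − 70.02° = -4.46°

-4.5°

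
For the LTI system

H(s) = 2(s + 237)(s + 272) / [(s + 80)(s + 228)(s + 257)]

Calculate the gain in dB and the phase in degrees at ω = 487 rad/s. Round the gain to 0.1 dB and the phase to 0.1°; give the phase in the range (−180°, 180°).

At s = jω = j487:
zero (s+237): 237 + j487 → |·| = √(237²+487²) = √293338 ≈ 541.61, ∠ = arctan(487/237) ≈ 64.05°
zero (s+272): 272 + j487 → |·| = √(272²+487²) = √311153 ≈ 557.81, ∠ = arctan(487/272) ≈ 60.82°
pole (s+80): 80 + j487 → |·| = √(80²+487²) = √243569 ≈ 493.53, ∠ = arctan(487/80) ≈ 80.67°
pole (s+228): 228 + j487 → |·| = √(228²+487²) = √289153 ≈ 537.73, ∠ = arctan(487/228) ≈ 64.91°
pole (s+257): 257 + j487 → |·| = √(257²+487²) = √303218 ≈ 550.65, ∠ = arctan(487/257) ≈ 62.18°
|H| = 2 · 3.0212e+05 / 1.4613e+08 ≈ 0.0041349
Gain = 20 log₁₀(0.0041349) ≈ -47.67 dB
∠H = 124.87° − 207.76° = -82.89°

-47.7 dB, -82.9°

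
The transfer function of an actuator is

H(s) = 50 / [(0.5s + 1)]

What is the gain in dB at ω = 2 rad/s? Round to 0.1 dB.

31.0 dB

At ω = 2 rad/s:
pole (1 + j2·0.5) = 1 + j1 → |·| ≈ 1.4142, ∠ ≈ 45.00°
|H| = 50 · 1 / (1.4142) ≈ 35.356
Gain = 20 log₁₀(35.356) ≈ 30.97 dB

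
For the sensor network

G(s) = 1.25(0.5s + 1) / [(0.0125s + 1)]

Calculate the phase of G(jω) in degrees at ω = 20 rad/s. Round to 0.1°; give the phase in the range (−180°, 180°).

70.3°

At ω = 20 rad/s:
zero (1 + j20·0.5) = 1 + j10 → |·| ≈ 10.05, ∠ ≈ 84.29°
pole (1 + j20·0.0125) = 1 + j0.25 → |·| ≈ 1.0308, ∠ ≈ 14.04°
∠G = (84.29°) − (14.04°) = 70.25°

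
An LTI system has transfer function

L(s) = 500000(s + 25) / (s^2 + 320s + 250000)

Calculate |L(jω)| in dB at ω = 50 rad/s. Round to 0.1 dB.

At s = jω = j50:
zero (s+25): 25 + j50 → |·| = √(25²+50²) = √3125 ≈ 55.902, ∠ = arctan(50/25) ≈ 63.43°
quadratic: (j50)² + 320·j50 + 250000 = 247500 + j16000 → |·| ≈ 2.4802e+05, ∠ ≈ 3.70°
|L| = 500000 · 55.902 / 2.4802e+05 ≈ 112.7
Gain = 20 log₁₀(112.7) ≈ 41.04 dB

41.0 dB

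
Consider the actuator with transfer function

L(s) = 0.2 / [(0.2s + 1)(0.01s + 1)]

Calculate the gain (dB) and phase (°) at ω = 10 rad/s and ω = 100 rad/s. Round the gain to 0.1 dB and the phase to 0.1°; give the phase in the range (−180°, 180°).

ω = 10: -21.0 dB, -69.1°; ω = 100: -43.0 dB, -132.1°

At ω = 10 rad/s:
pole (1 + j10·0.2) = 1 + j2 → |·| ≈ 2.2361, ∠ ≈ 63.43°
pole (1 + j10·0.01) = 1 + j0.1 → |·| ≈ 1.005, ∠ ≈ 5.71°
|L| = 0.2 · 1 / (2.2361 · 1.005) ≈ 0.088996
Gain = 20 log₁₀(0.088996) ≈ -21.01 dB
∠L = (0°) − (63.43° + 5.71°) = -69.14°

At ω = 100 rad/s:
pole (1 + j100·0.2) = 1 + j20 → |·| ≈ 20.025, ∠ ≈ 87.14°
pole (1 + j100·0.01) = 1 + j1 → |·| ≈ 1.4142, ∠ ≈ 45.00°
|L| = 0.2 · 1 / (20.025 · 1.4142) ≈ 0.0070623
Gain = 20 log₁₀(0.0070623) ≈ -43.02 dB
∠L = (0°) − (87.14° + 45.00°) = -132.14°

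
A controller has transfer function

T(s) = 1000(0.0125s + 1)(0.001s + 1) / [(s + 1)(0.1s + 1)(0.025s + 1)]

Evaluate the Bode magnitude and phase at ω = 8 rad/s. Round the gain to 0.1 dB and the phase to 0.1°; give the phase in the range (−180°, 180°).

39.6 dB, -126.7°

At ω = 8 rad/s:
zero (1 + j8·0.0125) = 1 + j0.1 → |·| ≈ 1.005, ∠ ≈ 5.71°
zero (1 + j8·0.001) = 1 + j0.008 → |·| ≈ 1, ∠ ≈ 0.46°
pole (1 + j8·1) = 1 + j8 → |·| ≈ 8.0623, ∠ ≈ 82.87°
pole (1 + j8·0.1) = 1 + j0.8 → |·| ≈ 1.2806, ∠ ≈ 38.66°
pole (1 + j8·0.025) = 1 + j0.2 → |·| ≈ 1.0198, ∠ ≈ 11.31°
|T| = 1000 · 1.005 · 1 / (8.0623 · 1.2806 · 1.0198) ≈ 95.451
Gain = 20 log₁₀(95.451) ≈ 39.60 dB
∠T = (5.71° + 0.46°) − (82.87° + 38.66° + 11.31°) = -126.67°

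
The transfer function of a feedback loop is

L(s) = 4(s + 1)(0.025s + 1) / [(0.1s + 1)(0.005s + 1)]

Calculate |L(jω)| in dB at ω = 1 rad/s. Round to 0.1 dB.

15.0 dB

At ω = 1 rad/s:
zero (1 + j1·1) = 1 + j1 → |·| ≈ 1.4142, ∠ ≈ 45.00°
zero (1 + j1·0.025) = 1 + j0.025 → |·| ≈ 1.0003, ∠ ≈ 1.43°
pole (1 + j1·0.1) = 1 + j0.1 → |·| ≈ 1.005, ∠ ≈ 5.71°
pole (1 + j1·0.005) = 1 + j0.005 → |·| ≈ 1, ∠ ≈ 0.29°
|L| = 4 · 1.4142 · 1.0003 / (1.005 · 1) ≈ 5.6303
Gain = 20 log₁₀(5.6303) ≈ 15.01 dB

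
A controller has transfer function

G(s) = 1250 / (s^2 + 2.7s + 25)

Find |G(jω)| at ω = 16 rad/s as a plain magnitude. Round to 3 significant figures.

At s = jω = j16:
quadratic: (j16)² + 2.7·j16 + 25 = -231 + j43.2 → |·| ≈ 235, ∠ ≈ 169.41°
|G| = 1250 / 235 ≈ 5.3191

5.32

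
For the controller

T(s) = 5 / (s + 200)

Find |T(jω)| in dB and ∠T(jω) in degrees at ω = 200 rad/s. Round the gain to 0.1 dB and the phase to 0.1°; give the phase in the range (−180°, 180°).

-35.1 dB, -45.0°

Substitute s = j200:
Numerator: 5 = 5 + j0
Denominator: (j200) + 200 = 200 + j200
|N| = √(5² + 0²) ≈ 5, ∠N ≈ 0.00°
|D| = √(200² + 200²) ≈ 282.84, ∠D ≈ 45.00°
|T| = 5 / 282.84 ≈ 0.017678
Gain = 20 log₁₀(0.017678) ≈ -35.05 dB
∠T = 0.00° − 45.00° = -45.00°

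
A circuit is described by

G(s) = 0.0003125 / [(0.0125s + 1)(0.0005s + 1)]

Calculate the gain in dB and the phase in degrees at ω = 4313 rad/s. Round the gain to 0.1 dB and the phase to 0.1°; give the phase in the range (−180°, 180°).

-112.3 dB, -154.1°

At ω = 4313 rad/s:
pole (1 + j4313·0.0125) = 1 + j53.9125 → |·| ≈ 53.922, ∠ ≈ 88.94°
pole (1 + j4313·0.0005) = 1 + j2.1565 → |·| ≈ 2.3771, ∠ ≈ 65.12°
|G| = 0.0003125 · 1 / (53.922 · 2.3771) ≈ 2.438e-06
Gain = 20 log₁₀(2.438e-06) ≈ -112.26 dB
∠G = (0°) − (88.94° + 65.12°) = -154.06°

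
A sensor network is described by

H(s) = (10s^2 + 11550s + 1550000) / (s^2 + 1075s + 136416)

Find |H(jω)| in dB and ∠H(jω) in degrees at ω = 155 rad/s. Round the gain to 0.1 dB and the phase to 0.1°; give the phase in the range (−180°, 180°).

Substitute s = j155:
Numerator: 10(j155)^2 + 11550(j155) + 1550000 = 1309750 + j1790250
Denominator: (j155)^2 + 1075(j155) + 136416 = 112391 + j166625
|N| = √(1309750² + 1790250²) ≈ 2.2182e+06, ∠N ≈ 53.81°
|D| = √(112391² + 166625²) ≈ 2.0099e+05, ∠D ≈ 56.00°
|H| = 2.2182e+06 / 2.0099e+05 ≈ 11.036
Gain = 20 log₁₀(11.036) ≈ 20.86 dB
∠H = 53.81° − 56.00° = -2.19°

20.9 dB, -2.2°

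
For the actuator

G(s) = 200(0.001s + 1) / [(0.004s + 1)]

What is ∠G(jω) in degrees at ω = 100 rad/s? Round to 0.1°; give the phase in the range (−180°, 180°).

-16.1°

At ω = 100 rad/s:
zero (1 + j100·0.001) = 1 + j0.1 → |·| ≈ 1.005, ∠ ≈ 5.71°
pole (1 + j100·0.004) = 1 + j0.4 → |·| ≈ 1.077, ∠ ≈ 21.80°
∠G = (5.71°) − (21.80°) = -16.09°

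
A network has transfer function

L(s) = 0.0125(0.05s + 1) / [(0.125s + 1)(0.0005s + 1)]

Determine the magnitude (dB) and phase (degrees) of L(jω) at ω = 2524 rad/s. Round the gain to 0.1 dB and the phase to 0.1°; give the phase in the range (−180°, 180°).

-50.2 dB, -51.9°

At ω = 2524 rad/s:
zero (1 + j2524·0.05) = 1 + j126.2 → |·| ≈ 126.2, ∠ ≈ 89.55°
pole (1 + j2524·0.125) = 1 + j315.5 → |·| ≈ 315.5, ∠ ≈ 89.82°
pole (1 + j2524·0.0005) = 1 + j1.262 → |·| ≈ 1.6102, ∠ ≈ 51.61°
|L| = 0.0125 · 126.2 / (315.5 · 1.6102) ≈ 0.0031052
Gain = 20 log₁₀(0.0031052) ≈ -50.16 dB
∠L = (89.55°) − (89.82° + 51.61°) = -51.88°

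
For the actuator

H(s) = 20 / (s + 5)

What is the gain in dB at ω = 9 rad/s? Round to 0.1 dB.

5.8 dB

At s = jω = j9:
pole (s+5): 5 + j9 → |·| = √(5²+9²) = √106 ≈ 10.296, ∠ = arctan(9/5) ≈ 60.95°
|H| = 20 / 10.296 ≈ 1.9425
Gain = 20 log₁₀(1.9425) ≈ 5.77 dB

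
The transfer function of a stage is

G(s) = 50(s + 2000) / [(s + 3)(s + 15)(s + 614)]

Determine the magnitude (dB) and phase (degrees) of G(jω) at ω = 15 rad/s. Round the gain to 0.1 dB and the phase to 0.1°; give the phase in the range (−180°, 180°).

-6.0 dB, -124.7°

At s = jω = j15:
zero (s+2000): 2000 + j15 → |·| = √(2000²+15²) = √4000225 ≈ 2000.1, ∠ = arctan(15/2000) ≈ 0.43°
pole (s+3): 3 + j15 → |·| = √(3²+15²) = √234 ≈ 15.297, ∠ = arctan(15/3) ≈ 78.69°
pole (s+15): 15 + j15 → |·| = √(15²+15²) = √450 ≈ 21.213, ∠ = arctan(15/15) ≈ 45.00°
pole (s+614): 614 + j15 → |·| = √(614²+15²) = √377221 ≈ 614.18, ∠ = arctan(15/614) ≈ 1.40°
|G| = 50 · 2000.1 / 1.993e+05 ≈ 0.50178
Gain = 20 log₁₀(0.50178) ≈ -5.99 dB
∠G = 0.43° − 125.09° = -124.66°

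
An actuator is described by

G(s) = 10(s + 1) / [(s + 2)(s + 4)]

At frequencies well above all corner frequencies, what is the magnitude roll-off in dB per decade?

Each pole contributes −20 dB/decade at high frequency; each zero contributes +20 dB/decade.
Net: 1 zero(s) − 2 pole(s) → -20 dB/decade.

-20 dB/decade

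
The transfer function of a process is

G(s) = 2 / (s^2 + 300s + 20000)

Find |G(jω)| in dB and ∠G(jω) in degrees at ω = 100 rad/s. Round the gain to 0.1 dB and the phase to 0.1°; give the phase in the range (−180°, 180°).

Substitute s = j100:
Numerator: 2 = 2 + j0
Denominator: (j100)^2 + 300(j100) + 20000 = 10000 + j30000
|N| = √(2² + 0²) ≈ 2, ∠N ≈ 0.00°
|D| = √(10000² + 30000²) ≈ 31623, ∠D ≈ 71.57°
|G| = 2 / 31623 ≈ 6.3245e-05
Gain = 20 log₁₀(6.3245e-05) ≈ -83.98 dB
∠G = 0.00° − 71.57° = -71.57°

-84.0 dB, -71.6°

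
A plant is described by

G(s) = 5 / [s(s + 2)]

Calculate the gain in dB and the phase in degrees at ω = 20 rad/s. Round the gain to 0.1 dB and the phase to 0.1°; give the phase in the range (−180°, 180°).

-38.1 dB, -174.3°

At s = jω = j20:
pole (s+2): 2 + j20 → |·| = √(2²+20²) = √404 ≈ 20.1, ∠ = arctan(20/2) ≈ 84.29°
pole at origin: |s| = 20, ∠ = 90.00° (in denominator)
|G| = 5 / 402 ≈ 0.012438
Gain = 20 log₁₀(0.012438) ≈ -38.10 dB
∠G = 0.00° − 174.29° = -174.29°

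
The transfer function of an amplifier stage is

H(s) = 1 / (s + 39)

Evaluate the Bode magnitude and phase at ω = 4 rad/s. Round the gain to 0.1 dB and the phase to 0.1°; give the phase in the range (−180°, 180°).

-31.9 dB, -5.9°

At s = jω = j4:
pole (s+39): 39 + j4 → |·| = √(39²+4²) = √1537 ≈ 39.205, ∠ = arctan(4/39) ≈ 5.86°
|H| = 1 / 39.205 ≈ 0.025507
Gain = 20 log₁₀(0.025507) ≈ -31.87 dB
∠H = 0.00° − 5.86° = -5.86°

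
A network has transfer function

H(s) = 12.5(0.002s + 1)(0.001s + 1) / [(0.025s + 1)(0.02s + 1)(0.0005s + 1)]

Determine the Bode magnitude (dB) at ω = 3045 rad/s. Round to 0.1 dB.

-30.7 dB

At ω = 3045 rad/s:
zero (1 + j3045·0.002) = 1 + j6.09 → |·| ≈ 6.1716, ∠ ≈ 80.68°
zero (1 + j3045·0.001) = 1 + j3.045 → |·| ≈ 3.205, ∠ ≈ 71.82°
pole (1 + j3045·0.025) = 1 + j76.125 → |·| ≈ 76.132, ∠ ≈ 89.25°
pole (1 + j3045·0.02) = 1 + j60.9 → |·| ≈ 60.908, ∠ ≈ 89.06°
pole (1 + j3045·0.0005) = 1 + j1.5225 → |·| ≈ 1.8215, ∠ ≈ 56.70°
|H| = 12.5 · 6.1716 · 3.205 / (76.132 · 60.908 · 1.8215) ≈ 0.029273
Gain = 20 log₁₀(0.029273) ≈ -30.67 dB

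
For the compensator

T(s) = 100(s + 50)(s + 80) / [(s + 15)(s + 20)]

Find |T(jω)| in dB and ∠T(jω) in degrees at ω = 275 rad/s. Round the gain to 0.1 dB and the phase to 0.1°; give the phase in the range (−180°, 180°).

40.5 dB, -19.2°

At s = jω = j275:
zero (s+50): 50 + j275 → |·| = √(50²+275²) = √78125 ≈ 279.51, ∠ = arctan(275/50) ≈ 79.70°
zero (s+80): 80 + j275 → |·| = √(80²+275²) = √82025 ≈ 286.4, ∠ = arctan(275/80) ≈ 73.78°
pole (s+15): 15 + j275 → |·| = √(15²+275²) = √75850 ≈ 275.41, ∠ = arctan(275/15) ≈ 86.88°
pole (s+20): 20 + j275 → |·| = √(20²+275²) = √76025 ≈ 275.73, ∠ = arctan(275/20) ≈ 85.84°
|T| = 100 · 80052 / 75939 ≈ 105.42
Gain = 20 log₁₀(105.42) ≈ 40.46 dB
∠T = 153.48° − 172.72° = -19.24°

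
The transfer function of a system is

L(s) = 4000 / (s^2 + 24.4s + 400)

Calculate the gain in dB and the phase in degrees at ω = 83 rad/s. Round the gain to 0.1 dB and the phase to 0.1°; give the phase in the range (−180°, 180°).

At s = jω = j83:
quadratic: (j83)² + 24.4·j83 + 400 = -6489 + j2025.2 → |·| ≈ 6797.7, ∠ ≈ 162.67°
|L| = 4000 / 6797.7 ≈ 0.58843
Gain = 20 log₁₀(0.58843) ≈ -4.61 dB
∠L = 0.00° − 162.67° = -162.67°

-4.6 dB, -162.7°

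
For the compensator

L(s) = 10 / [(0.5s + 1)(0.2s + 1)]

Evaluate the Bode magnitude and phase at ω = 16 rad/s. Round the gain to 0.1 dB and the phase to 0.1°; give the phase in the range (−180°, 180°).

-8.6 dB, -155.5°

At ω = 16 rad/s:
pole (1 + j16·0.5) = 1 + j8 → |·| ≈ 8.0623, ∠ ≈ 82.87°
pole (1 + j16·0.2) = 1 + j3.2 → |·| ≈ 3.3526, ∠ ≈ 72.65°
|L| = 10 · 1 / (8.0623 · 3.3526) ≈ 0.36996
Gain = 20 log₁₀(0.36996) ≈ -8.64 dB
∠L = (0°) − (82.87° + 72.65°) = -155.52°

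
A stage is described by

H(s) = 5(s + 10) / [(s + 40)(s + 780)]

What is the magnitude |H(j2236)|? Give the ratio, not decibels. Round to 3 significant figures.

0.00211

At s = jω = j2236:
zero (s+10): 10 + j2236 → |·| = √(10²+2236²) = √4999796 ≈ 2236, ∠ = arctan(2236/10) ≈ 89.74°
pole (s+40): 40 + j2236 → |·| = √(40²+2236²) = √5001296 ≈ 2236.4, ∠ = arctan(2236/40) ≈ 88.98°
pole (s+780): 780 + j2236 → |·| = √(780²+2236²) = √5608096 ≈ 2368.1, ∠ = arctan(2236/780) ≈ 70.77°
|H| = 5 · 2236 / 5.296e+06 ≈ 0.002111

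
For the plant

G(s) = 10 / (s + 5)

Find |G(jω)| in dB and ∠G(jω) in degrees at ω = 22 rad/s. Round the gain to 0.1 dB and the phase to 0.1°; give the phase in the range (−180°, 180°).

-7.1 dB, -77.2°

Substitute s = j22:
Numerator: 10 = 10 + j0
Denominator: (j22) + 5 = 5 + j22
|N| = √(10² + 0²) ≈ 10, ∠N ≈ 0.00°
|D| = √(5² + 22²) ≈ 22.561, ∠D ≈ 77.20°
|G| = 10 / 22.561 ≈ 0.44324
Gain = 20 log₁₀(0.44324) ≈ -7.07 dB
∠G = 0.00° − 77.20° = -77.20°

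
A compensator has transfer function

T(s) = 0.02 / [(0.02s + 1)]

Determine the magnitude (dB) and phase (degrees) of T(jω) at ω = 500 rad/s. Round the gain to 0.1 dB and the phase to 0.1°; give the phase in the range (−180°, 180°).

-54.0 dB, -84.3°

At ω = 500 rad/s:
pole (1 + j500·0.02) = 1 + j10 → |·| ≈ 10.05, ∠ ≈ 84.29°
|T| = 0.02 · 1 / (10.05) ≈ 0.00199
Gain = 20 log₁₀(0.00199) ≈ -54.02 dB
∠T = (0°) − (84.29°) = -84.29°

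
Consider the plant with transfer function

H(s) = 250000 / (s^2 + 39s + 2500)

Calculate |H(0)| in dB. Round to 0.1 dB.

40.0 dB

H(0) = 250000 / 2500 = 100
20 log₁₀(100) ≈ 40.00 dB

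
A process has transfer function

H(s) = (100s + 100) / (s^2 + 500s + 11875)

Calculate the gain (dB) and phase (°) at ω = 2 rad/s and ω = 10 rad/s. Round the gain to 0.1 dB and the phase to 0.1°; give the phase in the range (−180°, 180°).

ω = 2: -34.5 dB, 58.6°; ω = 10: -22.1 dB, 61.3°

Substitute s = j2:
Numerator: 100(j2) + 100 = 100 + j200
Denominator: (j2)^2 + 500(j2) + 11875 = 11871 + j1000
|N| = √(100² + 200²) ≈ 223.61, ∠N ≈ 63.43°
|D| = √(11871² + 1000²) ≈ 11913, ∠D ≈ 4.82°
|H| = 223.61 / 11913 ≈ 0.01877
Gain = 20 log₁₀(0.01877) ≈ -34.53 dB
∠H = 63.43° − 4.82° = 58.61°

Substitute s = j10:
Numerator: 100(j10) + 100 = 100 + j1000
Denominator: (j10)^2 + 500(j10) + 11875 = 11775 + j5000
|N| = √(100² + 1000²) ≈ 1005, ∠N ≈ 84.29°
|D| = √(11775² + 5000²) ≈ 12793, ∠D ≈ 23.01°
|H| = 1005 / 12793 ≈ 0.078559
Gain = 20 log₁₀(0.078559) ≈ -22.10 dB
∠H = 84.29° − 23.01° = 61.28°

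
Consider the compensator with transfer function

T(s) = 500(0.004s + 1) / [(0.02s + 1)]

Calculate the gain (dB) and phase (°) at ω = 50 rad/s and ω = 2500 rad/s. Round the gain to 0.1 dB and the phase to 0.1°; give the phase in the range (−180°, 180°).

ω = 50: 51.1 dB, -33.7°; ω = 2500: 40.0 dB, -4.6°

At ω = 50 rad/s:
zero (1 + j50·0.004) = 1 + j0.2 → |·| ≈ 1.0198, ∠ ≈ 11.31°
pole (1 + j50·0.02) = 1 + j1 → |·| ≈ 1.4142, ∠ ≈ 45.00°
|T| = 500 · 1.0198 / (1.4142) ≈ 360.56
Gain = 20 log₁₀(360.56) ≈ 51.14 dB
∠T = (11.31°) − (45.00°) = -33.69°

At ω = 2500 rad/s:
zero (1 + j2500·0.004) = 1 + j10 → |·| ≈ 10.05, ∠ ≈ 84.29°
pole (1 + j2500·0.02) = 1 + j50 → |·| ≈ 50.01, ∠ ≈ 88.85°
|T| = 500 · 10.05 / (50.01) ≈ 100.48
Gain = 20 log₁₀(100.48) ≈ 40.04 dB
∠T = (84.29°) − (88.85°) = -4.56°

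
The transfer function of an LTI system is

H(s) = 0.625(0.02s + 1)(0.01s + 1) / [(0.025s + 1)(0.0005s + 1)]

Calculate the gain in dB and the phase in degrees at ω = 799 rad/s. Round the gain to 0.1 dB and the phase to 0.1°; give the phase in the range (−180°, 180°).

At ω = 799 rad/s:
zero (1 + j799·0.02) = 1 + j15.98 → |·| ≈ 16.011, ∠ ≈ 86.42°
zero (1 + j799·0.01) = 1 + j7.99 → |·| ≈ 8.0523, ∠ ≈ 82.87°
pole (1 + j799·0.025) = 1 + j19.975 → |·| ≈ 20, ∠ ≈ 87.13°
pole (1 + j799·0.0005) = 1 + j0.3995 → |·| ≈ 1.0768, ∠ ≈ 21.78°
|H| = 0.625 · 16.011 · 8.0523 / (20 · 1.0768) ≈ 3.7416
Gain = 20 log₁₀(3.7416) ≈ 11.46 dB
∠H = (86.42° + 82.87°) − (87.13° + 21.78°) = 60.38°

11.5 dB, 60.4°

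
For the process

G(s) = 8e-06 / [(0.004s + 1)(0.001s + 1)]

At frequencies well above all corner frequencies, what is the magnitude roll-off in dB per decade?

-40 dB/decade

Each pole contributes −20 dB/decade at high frequency; each zero contributes +20 dB/decade.
Net: 0 zero(s) − 2 pole(s) → -40 dB/decade.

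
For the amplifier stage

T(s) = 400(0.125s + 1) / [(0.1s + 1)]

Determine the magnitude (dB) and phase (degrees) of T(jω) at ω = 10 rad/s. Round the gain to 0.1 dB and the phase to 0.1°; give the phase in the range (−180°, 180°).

At ω = 10 rad/s:
zero (1 + j10·0.125) = 1 + j1.25 → |·| ≈ 1.6008, ∠ ≈ 51.34°
pole (1 + j10·0.1) = 1 + j1 → |·| ≈ 1.4142, ∠ ≈ 45.00°
|T| = 400 · 1.6008 / (1.4142) ≈ 452.78
Gain = 20 log₁₀(452.78) ≈ 53.12 dB
∠T = (51.34°) − (45.00°) = 6.34°

53.1 dB, 6.3°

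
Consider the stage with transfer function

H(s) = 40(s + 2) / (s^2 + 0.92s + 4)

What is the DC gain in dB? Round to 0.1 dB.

26.0 dB

H(0) = 40·2 / 4 = 20
20 log₁₀(20) ≈ 26.02 dB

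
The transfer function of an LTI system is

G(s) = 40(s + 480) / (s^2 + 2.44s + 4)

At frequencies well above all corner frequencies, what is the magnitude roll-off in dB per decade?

-20 dB/decade

Each pole contributes −20 dB/decade at high frequency; each zero contributes +20 dB/decade.
Net: 1 zero(s) − 2 pole(s) → -20 dB/decade.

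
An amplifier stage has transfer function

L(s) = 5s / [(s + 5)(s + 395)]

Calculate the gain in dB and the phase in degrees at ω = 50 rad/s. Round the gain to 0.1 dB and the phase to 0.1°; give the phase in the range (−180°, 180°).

-38.1 dB, -1.5°

At s = jω = j50:
zero at origin: s = j50 → |·| = 50, ∠ = 90.00°
pole (s+5): 5 + j50 → |·| = √(5²+50²) = √2525 ≈ 50.249, ∠ = arctan(50/5) ≈ 84.29°
pole (s+395): 395 + j50 → |·| = √(395²+50²) = √158525 ≈ 398.15, ∠ = arctan(50/395) ≈ 7.21°
|L| = 5 · 50 / 20007 ≈ 0.012496
Gain = 20 log₁₀(0.012496) ≈ -38.06 dB
∠L = 90.00° − 91.50° = -1.50°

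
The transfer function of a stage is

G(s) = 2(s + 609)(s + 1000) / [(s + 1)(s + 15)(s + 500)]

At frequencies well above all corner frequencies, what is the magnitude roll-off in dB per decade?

-20 dB/decade

Each pole contributes −20 dB/decade at high frequency; each zero contributes +20 dB/decade.
Net: 2 zero(s) − 3 pole(s) → -20 dB/decade.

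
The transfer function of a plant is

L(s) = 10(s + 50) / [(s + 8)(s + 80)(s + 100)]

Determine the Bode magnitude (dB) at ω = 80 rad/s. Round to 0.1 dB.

-61.8 dB

At s = jω = j80:
zero (s+50): 50 + j80 → |·| = √(50²+80²) = √8900 ≈ 94.34, ∠ = arctan(80/50) ≈ 57.99°
pole (s+8): 8 + j80 → |·| = √(8²+80²) = √6464 ≈ 80.399, ∠ = arctan(80/8) ≈ 84.29°
pole (s+80): 80 + j80 → |·| = √(80²+80²) = √12800 ≈ 113.14, ∠ = arctan(80/80) ≈ 45.00°
pole (s+100): 100 + j80 → |·| = √(100²+80²) = √16400 ≈ 128.06, ∠ = arctan(80/100) ≈ 38.66°
|L| = 10 · 94.34 / 1.1649e+06 ≈ 0.00080985
Gain = 20 log₁₀(0.00080985) ≈ -61.83 dB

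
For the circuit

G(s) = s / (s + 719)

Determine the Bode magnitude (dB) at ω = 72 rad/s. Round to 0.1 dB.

At s = jω = j72:
zero at origin: s = j72 → |·| = 72, ∠ = 90.00°
pole (s+719): 719 + j72 → |·| = √(719²+72²) = √522145 ≈ 722.6, ∠ = arctan(72/719) ≈ 5.72°
|G| = 1 · 72 / 722.6 ≈ 0.09964
Gain = 20 log₁₀(0.09964) ≈ -20.03 dB

-20.0 dB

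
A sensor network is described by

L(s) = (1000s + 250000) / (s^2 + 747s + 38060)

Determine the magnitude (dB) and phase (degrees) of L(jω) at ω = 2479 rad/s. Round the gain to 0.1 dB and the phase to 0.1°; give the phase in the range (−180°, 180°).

Substitute s = j2479:
Numerator: 1000(j2479) + 250000 = 250000 + j2479000
Denominator: (j2479)^2 + 747(j2479) + 38060 = -6107381 + j1851813
|N| = √(250000² + 2479000²) ≈ 2.4916e+06, ∠N ≈ 84.24°
|D| = √(6107381² + 1851813²) ≈ 6.382e+06, ∠D ≈ 163.13°
|L| = 2.4916e+06 / 6.382e+06 ≈ 0.39041
Gain = 20 log₁₀(0.39041) ≈ -8.17 dB
∠L = 84.24° − 163.13° = -78.89°

-8.2 dB, -78.9°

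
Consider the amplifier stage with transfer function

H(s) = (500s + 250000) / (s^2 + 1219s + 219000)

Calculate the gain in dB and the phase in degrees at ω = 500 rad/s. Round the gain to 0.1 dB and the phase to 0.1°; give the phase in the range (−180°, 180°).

Substitute s = j500:
Numerator: 500(j500) + 250000 = 250000 + j250000
Denominator: (j500)^2 + 1219(j500) + 219000 = -31000 + j609500
|N| = √(250000² + 250000²) ≈ 3.5355e+05, ∠N ≈ 45.00°
|D| = √(31000² + 609500²) ≈ 6.1029e+05, ∠D ≈ 92.91°
|H| = 3.5355e+05 / 6.1029e+05 ≈ 0.57931
Gain = 20 log₁₀(0.57931) ≈ -4.74 dB
∠H = 45.00° − 92.91° = -47.91°

-4.7 dB, -47.9°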